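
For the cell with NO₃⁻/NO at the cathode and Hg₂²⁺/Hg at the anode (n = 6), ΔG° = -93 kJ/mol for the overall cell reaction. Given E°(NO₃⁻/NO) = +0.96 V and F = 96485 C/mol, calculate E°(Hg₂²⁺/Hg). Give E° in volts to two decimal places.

+0.80 V

E°cell = −ΔG°/(nF) = −(-93×10³)/((6)(96485)) = +0.161 V.
Since NO₃⁻/NO is the cathode and Hg₂²⁺/Hg the anode, E°cell = E°(NO₃⁻/NO) − E°(Hg₂²⁺/Hg).
So E°(Hg₂²⁺/Hg) = E°(NO₃⁻/NO) − E°cell = (+0.96) − (+0.161) = +0.80 V.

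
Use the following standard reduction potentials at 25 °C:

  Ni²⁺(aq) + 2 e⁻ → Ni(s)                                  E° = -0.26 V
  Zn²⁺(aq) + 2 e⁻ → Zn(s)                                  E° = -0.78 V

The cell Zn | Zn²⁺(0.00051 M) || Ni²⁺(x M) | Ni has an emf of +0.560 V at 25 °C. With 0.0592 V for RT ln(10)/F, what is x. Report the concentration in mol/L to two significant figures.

0.011 M

Ni²⁺/Ni is the cathode, Zn²⁺/Zn the anode: E°cell = +0.52 V, n = 2.
Overall reaction: Ni²⁺(aq) + Zn(s) → Ni(s) + Zn²⁺(aq); Q = [Zn²⁺]^1/[Ni²⁺]^1.
From E = E° − (0.0592/n) log Q: log Q = (E° − E)·n/0.0592 = (+0.52 − (+0.560))·2/0.0592 = -1.3514.
So 1·log[Ni²⁺] = 1·log(0.00051) − log Q = -3.2924 − (-1.3514) = -1.9410; [Ni²⁺] = 10^(-1.9410) ≈ 0.011 M.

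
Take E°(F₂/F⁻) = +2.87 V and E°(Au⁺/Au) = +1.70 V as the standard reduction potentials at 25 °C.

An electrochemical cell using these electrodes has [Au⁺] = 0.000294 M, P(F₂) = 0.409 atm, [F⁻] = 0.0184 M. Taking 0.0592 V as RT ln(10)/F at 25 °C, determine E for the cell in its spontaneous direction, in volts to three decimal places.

+1.470 V

F₂/F⁻ is the cathode (higher E°), Au⁺/Au the anode: E°cell = +2.87 − (+1.70) = +1.17 V, n = 2.
Overall: F₂(g) + 2 Au(s) → 2 F⁻(aq) + 2 Au⁺(aq)
Q = [F⁻]^2·[Au⁺]^2 / (P(F₂)); log Q = -10.145.
E = E° − (0.0592/n) log Q = +1.17 − (0.0592/2)(-10.145) = +1.470 V.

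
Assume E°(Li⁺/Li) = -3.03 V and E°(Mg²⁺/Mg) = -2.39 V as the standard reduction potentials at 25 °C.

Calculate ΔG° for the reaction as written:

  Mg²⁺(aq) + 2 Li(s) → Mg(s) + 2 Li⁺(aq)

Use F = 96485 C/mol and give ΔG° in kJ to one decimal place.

-123.5 kJ

As written, Mg²⁺/Mg is reduced (cathode) and Li⁺/Li is oxidised (anode), so E°cell = (-2.39) − (-3.03) = +0.64 V.
Balancing electrons gives n = 2.
ΔG° = −nFE° = −(2)(96485)(+0.64) = -123,501 J = -123.5 kJ.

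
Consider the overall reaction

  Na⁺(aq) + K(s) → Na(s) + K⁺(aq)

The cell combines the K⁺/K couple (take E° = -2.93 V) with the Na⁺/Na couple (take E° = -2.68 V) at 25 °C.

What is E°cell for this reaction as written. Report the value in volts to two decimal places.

+0.25 V

The Na⁺/Na couple has the higher reduction potential, so it is the cathode; K⁺/K is oxidised at the anode.
E°cell = E°(cathode) − E°(anode) = (-2.68) − (-2.93) = +0.25 V.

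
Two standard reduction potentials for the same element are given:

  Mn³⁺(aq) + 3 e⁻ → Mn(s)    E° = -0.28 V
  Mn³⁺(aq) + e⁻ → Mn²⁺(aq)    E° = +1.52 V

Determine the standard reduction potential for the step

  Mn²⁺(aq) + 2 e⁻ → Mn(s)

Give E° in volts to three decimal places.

-1.180 V

Sequential free energies add, so n₃E°₃ = n₁E°₁ + n₂E°₂.
With n₃ = 3, and the known step contributing 1×(+1.52) V, the unknown satisfies 2·E° = 3×(-0.28) − 1×(+1.52) = -2.360.
E° = -2.360 / 2 = -1.180 V.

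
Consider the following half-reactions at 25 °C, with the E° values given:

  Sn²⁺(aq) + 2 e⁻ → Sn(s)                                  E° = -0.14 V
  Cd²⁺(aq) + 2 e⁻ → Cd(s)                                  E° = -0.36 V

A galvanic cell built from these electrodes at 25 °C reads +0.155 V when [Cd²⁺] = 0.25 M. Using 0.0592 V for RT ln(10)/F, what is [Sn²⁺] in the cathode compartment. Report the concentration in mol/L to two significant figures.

Sn²⁺/Sn is the cathode, Cd²⁺/Cd the anode: E°cell = +0.22 V, n = 2.
Overall reaction: Sn²⁺(aq) + Cd(s) → Sn(s) + Cd²⁺(aq); Q = [Cd²⁺]^1/[Sn²⁺]^1.
From E = E° − (0.0592/n) log Q: log Q = (E° − E)·n/0.0592 = (+0.22 − (+0.155))·2/0.0592 = 2.1959.
So 1·log[Sn²⁺] = 1·log(0.25) − log Q = -0.6021 − (2.1959) = -2.7980; [Sn²⁺] = 10^(-2.7980) ≈ 0.0016 M.

0.0016 M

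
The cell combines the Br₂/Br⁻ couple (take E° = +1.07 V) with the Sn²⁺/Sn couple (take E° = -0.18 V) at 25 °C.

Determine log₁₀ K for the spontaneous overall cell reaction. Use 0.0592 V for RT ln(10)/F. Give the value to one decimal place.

Cathode: Br₂/Br⁻; anode: Sn²⁺/Sn. E°cell = +1.25 V, n = 2.
log K = nE°cell / 0.0592 = (2)(+1.25) / 0.0592 = 42.2.

42.2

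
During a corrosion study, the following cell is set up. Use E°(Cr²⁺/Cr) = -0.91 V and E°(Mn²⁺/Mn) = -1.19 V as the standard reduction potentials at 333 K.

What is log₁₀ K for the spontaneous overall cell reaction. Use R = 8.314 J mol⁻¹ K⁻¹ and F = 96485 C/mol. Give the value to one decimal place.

Cathode: Cr²⁺/Cr; anode: Mn²⁺/Mn. E°cell = (-0.91) − (-1.19) = +0.28 V, with n = 2.
ΔG° = −nFE° = −RT ln K, so ln K = nFE°/(RT) = (2)(96485)(+0.28) / ((8.314)(333)) = 19.516.
log₁₀ K = 19.516 / ln 10 = 8.5.

8.5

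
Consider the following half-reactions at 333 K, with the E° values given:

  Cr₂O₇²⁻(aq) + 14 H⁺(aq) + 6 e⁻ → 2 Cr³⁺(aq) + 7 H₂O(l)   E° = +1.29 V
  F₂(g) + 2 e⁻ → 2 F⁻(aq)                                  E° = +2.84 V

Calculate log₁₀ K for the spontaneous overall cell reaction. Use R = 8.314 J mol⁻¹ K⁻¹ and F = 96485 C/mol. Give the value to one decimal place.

140.8

Cathode: F₂/F⁻; anode: Cr₂O₇²⁻/Cr³⁺. E°cell = (+2.84) − (+1.29) = +1.55 V, with n = 6.
ΔG° = −nFE° = −RT ln K, so ln K = nFE°/(RT) = (6)(96485)(+1.55) / ((8.314)(333)) = 324.107.
log₁₀ K = 324.107 / ln 10 = 140.8.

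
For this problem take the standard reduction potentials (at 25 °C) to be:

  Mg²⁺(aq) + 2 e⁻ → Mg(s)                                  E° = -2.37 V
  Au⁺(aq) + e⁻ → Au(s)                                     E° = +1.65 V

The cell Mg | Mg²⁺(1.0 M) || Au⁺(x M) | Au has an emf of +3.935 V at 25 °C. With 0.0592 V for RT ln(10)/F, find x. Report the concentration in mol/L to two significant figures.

0.037 M

Au⁺/Au is the cathode, Mg²⁺/Mg the anode: E°cell = +4.02 V, n = 2.
Overall reaction: 2 Au⁺(aq) + Mg(s) → 2 Au(s) + Mg²⁺(aq); Q = [Mg²⁺]^1/[Au⁺]^2.
From E = E° − (0.0592/n) log Q: log Q = (E° − E)·n/0.0592 = (+4.02 − (+3.935))·2/0.0592 = 2.8716.
So 2·log[Au⁺] = 1·log(1) − log Q = 0.0000 − (2.8716) = -2.8716; log[Au⁺] = -2.8716 / 2 = -1.4358; [Au⁺] = 10^(-1.4358) ≈ 0.037 M.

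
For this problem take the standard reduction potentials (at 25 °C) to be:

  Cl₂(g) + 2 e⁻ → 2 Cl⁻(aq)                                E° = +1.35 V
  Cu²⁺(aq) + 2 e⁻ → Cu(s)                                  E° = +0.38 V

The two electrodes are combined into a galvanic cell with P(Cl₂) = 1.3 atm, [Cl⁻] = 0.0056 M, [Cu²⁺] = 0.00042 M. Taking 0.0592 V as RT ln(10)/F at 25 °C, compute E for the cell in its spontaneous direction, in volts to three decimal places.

Cl₂/Cl⁻ is the cathode (higher E°), Cu²⁺/Cu the anode: E°cell = +1.35 − (+0.38) = +0.97 V, n = 2.
Overall: Cl₂(g) + Cu(s) → 2 Cl⁻(aq) + Cu²⁺(aq)
Q = [Cl⁻]^2·[Cu²⁺] / (P(Cl₂)); log Q = -7.994.
E = E° − (0.0592/n) log Q = +0.97 − (0.0592/2)(-7.994) = +1.207 V.

+1.207 V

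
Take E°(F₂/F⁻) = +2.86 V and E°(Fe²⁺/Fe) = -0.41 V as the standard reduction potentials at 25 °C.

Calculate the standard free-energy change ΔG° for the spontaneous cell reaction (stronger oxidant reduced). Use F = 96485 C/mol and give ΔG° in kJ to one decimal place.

-631.0 kJ

F₂/F⁻ (E° = +2.86 V) is the cathode; Fe²⁺/Fe (E° = -0.41 V) is the anode, so E°cell = +3.27 V.
Balancing electrons gives n = 2 (lcm of 2 and 2).
ΔG° = −nFE° = −(2)(96485)(+3.27) = -631,012 J = -631.0 kJ.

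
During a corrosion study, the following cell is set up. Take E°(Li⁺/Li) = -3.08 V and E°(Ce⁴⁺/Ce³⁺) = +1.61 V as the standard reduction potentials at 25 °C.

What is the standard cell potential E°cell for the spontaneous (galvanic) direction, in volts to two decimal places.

+4.69 V

The Ce⁴⁺/Ce³⁺ couple has the higher reduction potential, so it is the cathode; Li⁺/Li is oxidised at the anode.
E°cell = E°(cathode) − E°(anode) = (+1.61) − (-3.08) = +4.69 V.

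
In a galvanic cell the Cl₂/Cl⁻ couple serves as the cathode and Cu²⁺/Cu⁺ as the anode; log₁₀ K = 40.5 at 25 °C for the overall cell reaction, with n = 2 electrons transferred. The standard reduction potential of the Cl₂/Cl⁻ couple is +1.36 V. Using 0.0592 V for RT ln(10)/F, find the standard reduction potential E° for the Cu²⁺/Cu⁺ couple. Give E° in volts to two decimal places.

E°cell = (0.0592/n)·log K = (0.0592/2)(40.5) = +1.199 V.
Since Cl₂/Cl⁻ is the cathode and Cu²⁺/Cu⁺ the anode, E°cell = E°(Cl₂/Cl⁻) − E°(Cu²⁺/Cu⁺).
So E°(Cu²⁺/Cu⁺) = E°(Cl₂/Cl⁻) − E°cell = (+1.36) − (+1.199) = +0.16 V.

+0.16 V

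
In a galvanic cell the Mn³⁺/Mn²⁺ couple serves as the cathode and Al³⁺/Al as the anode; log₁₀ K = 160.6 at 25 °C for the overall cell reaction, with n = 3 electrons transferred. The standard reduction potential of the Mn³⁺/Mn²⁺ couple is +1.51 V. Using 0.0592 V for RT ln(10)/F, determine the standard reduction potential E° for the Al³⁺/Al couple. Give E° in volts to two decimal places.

E°cell = (0.0592/n)·log K = (0.0592/3)(160.6) = +3.169 V.
Since Mn³⁺/Mn²⁺ is the cathode and Al³⁺/Al the anode, E°cell = E°(Mn³⁺/Mn²⁺) − E°(Al³⁺/Al).
So E°(Al³⁺/Al) = E°(Mn³⁺/Mn²⁺) − E°cell = (+1.51) − (+3.169) = -1.66 V.

-1.66 V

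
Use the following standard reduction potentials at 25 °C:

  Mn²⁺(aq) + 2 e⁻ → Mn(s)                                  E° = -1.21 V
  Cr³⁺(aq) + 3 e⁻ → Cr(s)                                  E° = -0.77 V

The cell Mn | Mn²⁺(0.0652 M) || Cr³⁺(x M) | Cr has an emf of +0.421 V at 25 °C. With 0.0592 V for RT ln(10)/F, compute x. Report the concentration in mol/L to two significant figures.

Cr³⁺/Cr is the cathode, Mn²⁺/Mn the anode: E°cell = +0.44 V, n = 6.
Overall reaction: 2 Cr³⁺(aq) + 3 Mn(s) → 2 Cr(s) + 3 Mn²⁺(aq); Q = [Mn²⁺]^3/[Cr³⁺]^2.
From E = E° − (0.0592/n) log Q: log Q = (E° − E)·n/0.0592 = (+0.44 − (+0.421))·6/0.0592 = 1.9257.
So 2·log[Cr³⁺] = 3·log(0.0652) − log Q = -3.5573 − (1.9257) = -5.4830; log[Cr³⁺] = -5.4830 / 2 = -2.7415; [Cr³⁺] = 10^(-2.7415) ≈ 0.0018 M.

0.0018 M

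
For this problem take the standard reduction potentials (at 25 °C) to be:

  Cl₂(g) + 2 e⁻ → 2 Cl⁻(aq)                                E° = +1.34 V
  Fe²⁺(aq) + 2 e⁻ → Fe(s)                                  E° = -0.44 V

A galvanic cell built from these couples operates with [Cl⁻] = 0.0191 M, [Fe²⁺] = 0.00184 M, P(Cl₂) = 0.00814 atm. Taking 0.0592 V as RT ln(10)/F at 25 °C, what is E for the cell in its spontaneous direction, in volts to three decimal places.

+1.901 V

Cl₂/Cl⁻ is the cathode (higher E°), Fe²⁺/Fe the anode: E°cell = +1.34 − (-0.44) = +1.78 V, n = 2.
Overall: Cl₂(g) + Fe(s) → 2 Cl⁻(aq) + Fe²⁺(aq)
Q = [Cl⁻]^2·[Fe²⁺] / (P(Cl₂)); log Q = -4.084.
E = E° − (0.0592/n) log Q = +1.78 − (0.0592/2)(-4.084) = +1.901 V.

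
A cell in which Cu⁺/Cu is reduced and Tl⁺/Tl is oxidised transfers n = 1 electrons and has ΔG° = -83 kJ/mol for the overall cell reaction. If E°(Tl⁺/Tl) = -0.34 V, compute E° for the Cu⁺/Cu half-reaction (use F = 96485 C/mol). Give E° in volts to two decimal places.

+0.52 V

E°cell = −ΔG°/(nF) = −(-83×10³)/((1)(96485)) = +0.860 V.
Since Cu⁺/Cu is the cathode and Tl⁺/Tl the anode, E°cell = E°(Cu⁺/Cu) − E°(Tl⁺/Tl).
So E°(Cu⁺/Cu) = E°cell + E°(Tl⁺/Tl) = +0.860 + (-0.34) = +0.52 V.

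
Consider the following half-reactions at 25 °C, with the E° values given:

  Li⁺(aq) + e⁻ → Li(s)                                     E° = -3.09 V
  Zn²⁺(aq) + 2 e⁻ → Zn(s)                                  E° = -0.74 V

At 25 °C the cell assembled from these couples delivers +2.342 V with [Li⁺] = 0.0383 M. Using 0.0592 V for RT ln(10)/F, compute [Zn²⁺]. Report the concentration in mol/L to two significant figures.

Zn²⁺/Zn is the cathode, Li⁺/Li the anode: E°cell = +2.35 V, n = 2.
Overall reaction: Zn²⁺(aq) + 2 Li(s) → Zn(s) + 2 Li⁺(aq); Q = [Li⁺]^2/[Zn²⁺]^1.
From E = E° − (0.0592/n) log Q: log Q = (E° − E)·n/0.0592 = (+2.35 − (+2.342))·2/0.0592 = 0.2703.
So 1·log[Zn²⁺] = 2·log(0.0383) − log Q = -2.8336 − (0.2703) = -3.1039; [Zn²⁺] = 10^(-3.1039) ≈ 0.00079 M.

0.00079 M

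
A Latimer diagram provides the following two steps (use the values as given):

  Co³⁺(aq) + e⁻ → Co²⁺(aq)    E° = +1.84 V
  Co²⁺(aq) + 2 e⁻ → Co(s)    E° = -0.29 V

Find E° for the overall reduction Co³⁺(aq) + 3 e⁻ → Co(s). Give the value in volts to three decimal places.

Adding the free-energy changes (−nFE°) of the two steps gives −n₃FE°₃ = −n₁FE°₁ − n₂FE°₂.
E°₃ = (1×+1.84 + 2×-0.29) / 3 = (+1.260) / 3 = +0.420 V.

+0.420 V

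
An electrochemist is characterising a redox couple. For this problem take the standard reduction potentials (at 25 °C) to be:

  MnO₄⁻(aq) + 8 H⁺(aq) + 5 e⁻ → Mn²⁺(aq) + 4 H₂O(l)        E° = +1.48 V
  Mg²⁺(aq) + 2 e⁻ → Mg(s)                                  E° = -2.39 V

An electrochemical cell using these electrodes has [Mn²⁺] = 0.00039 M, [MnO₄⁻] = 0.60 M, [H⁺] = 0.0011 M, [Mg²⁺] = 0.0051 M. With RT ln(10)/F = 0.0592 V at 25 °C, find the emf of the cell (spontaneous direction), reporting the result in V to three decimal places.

+3.695 V

MnO₄⁻/Mn²⁺ is the cathode (higher E°), Mg²⁺/Mg the anode: E°cell = +1.48 − (-2.39) = +3.87 V, n = 10.
Overall: 2 MnO₄⁻(aq) + 16 H⁺(aq) + 5 Mg(s) → 2 Mn²⁺(aq) + 8 H₂O(l) + 5 Mg²⁺(aq)
Q = [Mn²⁺]^2·[Mg²⁺]^5 / ([MnO₄⁻]^2·[H⁺]^16); log Q = 29.501.
E = E° − (0.0592/n) log Q = +3.87 − (0.0592/10)(29.501) = +3.695 V.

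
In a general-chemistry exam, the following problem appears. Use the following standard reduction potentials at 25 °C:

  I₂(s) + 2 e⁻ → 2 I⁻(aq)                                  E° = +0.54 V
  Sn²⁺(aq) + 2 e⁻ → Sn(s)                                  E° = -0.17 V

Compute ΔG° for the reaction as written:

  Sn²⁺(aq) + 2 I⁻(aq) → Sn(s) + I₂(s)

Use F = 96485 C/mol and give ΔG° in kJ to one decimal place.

+137.0 kJ

As written, Sn²⁺/Sn is reduced (cathode) and I₂/I⁻ is oxidised (anode), so E°cell = (-0.17) − (+0.54) = -0.71 V.
Balancing electrons gives n = 2.
ΔG° = −nFE° = −(2)(96485)(-0.71) = 137,009 J = +137.0 kJ.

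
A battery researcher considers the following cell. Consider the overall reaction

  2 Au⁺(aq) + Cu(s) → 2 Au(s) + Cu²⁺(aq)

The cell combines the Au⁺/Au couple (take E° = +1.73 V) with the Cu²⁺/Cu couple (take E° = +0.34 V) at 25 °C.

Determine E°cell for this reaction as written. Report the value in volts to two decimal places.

+1.39 V

The Au⁺/Au couple has the higher reduction potential, so it is the cathode; Cu²⁺/Cu is oxidised at the anode.
E°cell = E°(cathode) − E°(anode) = (+1.73) − (+0.34) = +1.39 V.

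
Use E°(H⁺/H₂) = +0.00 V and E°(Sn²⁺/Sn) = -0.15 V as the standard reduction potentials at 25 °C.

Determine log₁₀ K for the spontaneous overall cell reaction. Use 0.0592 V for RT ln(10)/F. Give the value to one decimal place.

Cathode: H⁺/H₂; anode: Sn²⁺/Sn. E°cell = +0.15 V, n = 2.
log K = nE°cell / 0.0592 = (2)(+0.15) / 0.0592 = 5.1.

5.1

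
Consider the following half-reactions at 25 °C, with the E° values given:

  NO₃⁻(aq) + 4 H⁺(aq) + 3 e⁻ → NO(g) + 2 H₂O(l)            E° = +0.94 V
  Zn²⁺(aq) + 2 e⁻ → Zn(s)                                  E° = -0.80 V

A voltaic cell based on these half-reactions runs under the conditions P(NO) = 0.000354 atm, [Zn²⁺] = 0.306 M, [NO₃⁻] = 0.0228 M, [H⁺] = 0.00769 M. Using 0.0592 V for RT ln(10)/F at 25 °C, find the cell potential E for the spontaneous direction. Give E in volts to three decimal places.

NO₃⁻/NO is the cathode (higher E°), Zn²⁺/Zn the anode: E°cell = +0.94 − (-0.80) = +1.74 V, n = 6.
Overall: 2 NO₃⁻(aq) + 8 H⁺(aq) + 3 Zn(s) → 2 NO(g) + 4 H₂O(l) + 3 Zn²⁺(aq)
Q = P(NO)^2·[Zn²⁺]^3 / ([NO₃⁻]^2·[H⁺]^8); log Q = 11.752.
E = E° − (0.0592/n) log Q = +1.74 − (0.0592/6)(11.752) = +1.624 V.

+1.624 V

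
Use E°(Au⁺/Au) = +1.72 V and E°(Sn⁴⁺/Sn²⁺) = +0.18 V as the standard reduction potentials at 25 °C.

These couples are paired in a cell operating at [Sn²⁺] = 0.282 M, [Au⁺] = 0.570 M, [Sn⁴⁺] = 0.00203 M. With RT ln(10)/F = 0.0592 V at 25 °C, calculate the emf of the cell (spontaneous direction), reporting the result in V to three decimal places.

+1.589 V

Au⁺/Au is the cathode (higher E°), Sn⁴⁺/Sn²⁺ the anode: E°cell = +1.72 − (+0.18) = +1.54 V, n = 2.
Overall: 2 Au⁺(aq) + Sn²⁺(aq) → 2 Au(s) + Sn⁴⁺(aq)
Q = [Sn⁴⁺] / ([Au⁺]^2·[Sn²⁺]); log Q = -1.655.
E = E° − (0.0592/n) log Q = +1.54 − (0.0592/2)(-1.655) = +1.589 V.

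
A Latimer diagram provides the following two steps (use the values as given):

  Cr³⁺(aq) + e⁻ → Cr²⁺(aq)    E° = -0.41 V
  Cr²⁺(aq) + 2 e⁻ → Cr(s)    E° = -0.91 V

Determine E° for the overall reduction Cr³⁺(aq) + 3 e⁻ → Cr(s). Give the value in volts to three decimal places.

-0.743 V

Adding the free-energy changes (−nFE°) of the two steps gives −n₃FE°₃ = −n₁FE°₁ − n₂FE°₂.
E°₃ = (1×-0.41 + 2×-0.91) / 3 = (-2.230) / 3 = -0.743 V.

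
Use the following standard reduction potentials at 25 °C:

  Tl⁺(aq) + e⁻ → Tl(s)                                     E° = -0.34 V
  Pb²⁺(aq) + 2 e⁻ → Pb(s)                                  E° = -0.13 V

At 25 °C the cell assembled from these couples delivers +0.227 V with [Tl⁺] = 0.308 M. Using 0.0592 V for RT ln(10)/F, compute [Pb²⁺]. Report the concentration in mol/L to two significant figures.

0.36 M

Pb²⁺/Pb is the cathode, Tl⁺/Tl the anode: E°cell = +0.21 V, n = 2.
Overall reaction: Pb²⁺(aq) + 2 Tl(s) → Pb(s) + 2 Tl⁺(aq); Q = [Tl⁺]^2/[Pb²⁺]^1.
From E = E° − (0.0592/n) log Q: log Q = (E° − E)·n/0.0592 = (+0.21 − (+0.227))·2/0.0592 = -0.5743.
So 1·log[Pb²⁺] = 2·log(0.308) − log Q = -1.0229 − (-0.5743) = -0.4486; [Pb²⁺] = 10^(-0.4486) ≈ 0.36 M.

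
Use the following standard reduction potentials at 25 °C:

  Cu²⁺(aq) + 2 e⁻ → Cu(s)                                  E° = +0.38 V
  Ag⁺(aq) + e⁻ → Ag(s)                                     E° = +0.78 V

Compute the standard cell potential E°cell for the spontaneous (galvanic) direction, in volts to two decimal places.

+0.40 V

The Ag⁺/Ag couple has the higher reduction potential, so it is the cathode; Cu²⁺/Cu is oxidised at the anode.
E°cell = E°(cathode) − E°(anode) = (+0.78) − (+0.38) = +0.40 V.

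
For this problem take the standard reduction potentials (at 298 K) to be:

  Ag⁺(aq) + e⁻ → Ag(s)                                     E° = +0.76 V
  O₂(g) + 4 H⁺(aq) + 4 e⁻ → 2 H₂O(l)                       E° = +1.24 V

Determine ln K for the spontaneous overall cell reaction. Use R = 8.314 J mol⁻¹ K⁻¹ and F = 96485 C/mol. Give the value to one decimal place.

Cathode: O₂/H₂O; anode: Ag⁺/Ag. E°cell = (+1.24) − (+0.76) = +0.48 V, with n = 4.
ΔG° = −nFE° = −RT ln K, so ln K = nFE°/(RT) = (4)(96485)(+0.48) / ((8.314)(298)) = 74.771.

74.8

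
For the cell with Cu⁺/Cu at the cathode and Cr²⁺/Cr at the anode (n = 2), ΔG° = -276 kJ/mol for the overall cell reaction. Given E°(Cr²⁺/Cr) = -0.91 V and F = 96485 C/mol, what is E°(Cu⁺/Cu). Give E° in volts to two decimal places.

E°cell = −ΔG°/(nF) = −(-276×10³)/((2)(96485)) = +1.430 V.
Since Cu⁺/Cu is the cathode and Cr²⁺/Cr the anode, E°cell = E°(Cu⁺/Cu) − E°(Cr²⁺/Cr).
So E°(Cu⁺/Cu) = E°cell + E°(Cr²⁺/Cr) = +1.430 + (-0.91) = +0.52 V.

+0.52 V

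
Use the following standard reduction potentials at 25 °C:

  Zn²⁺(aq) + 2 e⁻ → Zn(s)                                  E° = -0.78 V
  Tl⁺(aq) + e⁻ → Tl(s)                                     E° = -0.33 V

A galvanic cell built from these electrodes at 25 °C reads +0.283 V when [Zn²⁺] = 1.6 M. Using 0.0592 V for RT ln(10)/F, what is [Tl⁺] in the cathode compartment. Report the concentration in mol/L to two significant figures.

Tl⁺/Tl is the cathode, Zn²⁺/Zn the anode: E°cell = +0.45 V, n = 2.
Overall reaction: 2 Tl⁺(aq) + Zn(s) → 2 Tl(s) + Zn²⁺(aq); Q = [Zn²⁺]^1/[Tl⁺]^2.
From E = E° − (0.0592/n) log Q: log Q = (E° − E)·n/0.0592 = (+0.45 − (+0.283))·2/0.0592 = 5.6419.
So 2·log[Tl⁺] = 1·log(1.6) − log Q = 0.2041 − (5.6419) = -5.4378; log[Tl⁺] = -5.4378 / 2 = -2.7189; [Tl⁺] = 10^(-2.7189) ≈ 0.0019 M.

0.0019 M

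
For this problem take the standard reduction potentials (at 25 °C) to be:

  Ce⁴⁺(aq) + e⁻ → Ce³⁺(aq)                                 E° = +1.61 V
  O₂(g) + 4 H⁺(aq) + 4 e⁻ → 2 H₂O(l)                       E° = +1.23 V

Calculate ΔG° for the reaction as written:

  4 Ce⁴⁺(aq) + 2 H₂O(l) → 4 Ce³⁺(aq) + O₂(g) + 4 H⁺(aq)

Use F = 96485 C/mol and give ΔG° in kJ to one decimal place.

As written, Ce⁴⁺/Ce³⁺ is reduced (cathode) and O₂/H₂O is oxidised (anode), so E°cell = (+1.61) − (+1.23) = +0.38 V.
Balancing electrons gives n = 4.
ΔG° = −nFE° = −(4)(96485)(+0.38) = -146,657 J = -146.7 kJ.

-146.7 kJ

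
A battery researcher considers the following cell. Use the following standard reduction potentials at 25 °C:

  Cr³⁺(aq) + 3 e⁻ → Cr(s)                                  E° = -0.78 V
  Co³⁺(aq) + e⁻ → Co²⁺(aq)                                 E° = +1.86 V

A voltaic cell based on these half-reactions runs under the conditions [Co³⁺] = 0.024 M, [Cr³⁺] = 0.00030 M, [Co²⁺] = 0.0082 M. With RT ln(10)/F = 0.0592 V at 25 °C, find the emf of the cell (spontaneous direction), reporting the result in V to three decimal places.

+2.737 V

Co³⁺/Co²⁺ is the cathode (higher E°), Cr³⁺/Cr the anode: E°cell = +1.86 − (-0.78) = +2.64 V, n = 3.
Overall: 3 Co³⁺(aq) + Cr(s) → 3 Co²⁺(aq) + Cr³⁺(aq)
Q = [Co²⁺]^3·[Cr³⁺] / ([Co³⁺]^3); log Q = -4.922.
E = E° − (0.0592/n) log Q = +2.64 − (0.0592/3)(-4.922) = +2.737 V.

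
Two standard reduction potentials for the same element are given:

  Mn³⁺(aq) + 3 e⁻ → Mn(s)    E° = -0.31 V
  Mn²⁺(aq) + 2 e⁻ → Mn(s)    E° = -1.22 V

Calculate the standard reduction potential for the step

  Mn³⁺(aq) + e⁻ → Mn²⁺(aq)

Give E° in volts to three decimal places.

Sequential free energies add, so n₃E°₃ = n₁E°₁ + n₂E°₂.
With n₃ = 3, and the known step contributing 2×(-1.22) V, the unknown satisfies 1·E° = 3×(-0.31) − 2×(-1.22) = +1.510.
E° = +1.510 / 1 = +1.510 V.

+1.510 V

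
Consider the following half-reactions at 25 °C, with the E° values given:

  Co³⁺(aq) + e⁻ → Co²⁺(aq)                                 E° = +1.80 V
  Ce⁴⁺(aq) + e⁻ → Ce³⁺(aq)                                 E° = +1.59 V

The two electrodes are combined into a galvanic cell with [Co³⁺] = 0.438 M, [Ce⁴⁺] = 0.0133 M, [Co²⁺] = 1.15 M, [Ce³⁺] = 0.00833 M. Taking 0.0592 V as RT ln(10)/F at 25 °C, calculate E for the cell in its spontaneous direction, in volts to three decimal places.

Co³⁺/Co²⁺ is the cathode (higher E°), Ce⁴⁺/Ce³⁺ the anode: E°cell = +1.80 − (+1.59) = +0.21 V, n = 1.
Overall: Co³⁺(aq) + Ce³⁺(aq) → Co²⁺(aq) + Ce⁴⁺(aq)
Q = [Co²⁺]·[Ce⁴⁺] / ([Co³⁺]·[Ce³⁺]); log Q = 0.622.
E = E° − (0.0592/n) log Q = +0.21 − (0.0592/1)(0.622) = +0.173 V.

+0.173 V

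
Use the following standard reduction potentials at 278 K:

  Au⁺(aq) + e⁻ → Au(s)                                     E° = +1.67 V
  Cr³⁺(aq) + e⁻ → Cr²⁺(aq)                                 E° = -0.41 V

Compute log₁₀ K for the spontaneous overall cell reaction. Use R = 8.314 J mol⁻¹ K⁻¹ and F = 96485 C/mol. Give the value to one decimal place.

37.7

Cathode: Au⁺/Au; anode: Cr³⁺/Cr²⁺. E°cell = (+1.67) − (-0.41) = +2.08 V, with n = 1.
ΔG° = −nFE° = −RT ln K, so ln K = nFE°/(RT) = (1)(96485)(+2.08) / ((8.314)(278)) = 86.830.
log₁₀ K = 86.830 / ln 10 = 37.7.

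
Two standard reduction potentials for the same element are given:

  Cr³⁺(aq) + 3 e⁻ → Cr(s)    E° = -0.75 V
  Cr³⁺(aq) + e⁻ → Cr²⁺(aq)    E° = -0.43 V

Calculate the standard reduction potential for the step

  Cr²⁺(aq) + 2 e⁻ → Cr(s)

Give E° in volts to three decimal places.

-0.910 V

Sequential free energies add, so n₃E°₃ = n₁E°₁ + n₂E°₂.
With n₃ = 3, and the known step contributing 1×(-0.43) V, the unknown satisfies 2·E° = 3×(-0.75) − 1×(-0.43) = -1.820.
E° = -1.820 / 2 = -0.910 V.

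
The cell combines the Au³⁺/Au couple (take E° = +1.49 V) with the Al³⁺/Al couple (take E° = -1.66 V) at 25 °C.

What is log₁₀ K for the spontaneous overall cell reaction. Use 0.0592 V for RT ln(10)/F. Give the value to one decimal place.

Cathode: Au³⁺/Au; anode: Al³⁺/Al. E°cell = +3.15 V, n = 3.
log K = nE°cell / 0.0592 = (3)(+3.15) / 0.0592 = 159.6.

159.6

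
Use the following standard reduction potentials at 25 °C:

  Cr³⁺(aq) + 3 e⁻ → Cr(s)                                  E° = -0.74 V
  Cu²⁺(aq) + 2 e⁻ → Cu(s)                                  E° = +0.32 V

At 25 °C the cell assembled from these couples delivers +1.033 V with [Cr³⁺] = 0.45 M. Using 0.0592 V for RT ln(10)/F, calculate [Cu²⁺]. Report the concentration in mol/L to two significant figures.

0.072 M

Cu²⁺/Cu is the cathode, Cr³⁺/Cr the anode: E°cell = +1.06 V, n = 6.
Overall reaction: 3 Cu²⁺(aq) + 2 Cr(s) → 3 Cu(s) + 2 Cr³⁺(aq); Q = [Cr³⁺]^2/[Cu²⁺]^3.
From E = E° − (0.0592/n) log Q: log Q = (E° − E)·n/0.0592 = (+1.06 − (+1.033))·6/0.0592 = 2.7365.
So 3·log[Cu²⁺] = 2·log(0.45) − log Q = -0.6936 − (2.7365) = -3.4301; log[Cu²⁺] = -3.4301 / 3 = -1.1434; [Cu²⁺] = 10^(-1.1434) ≈ 0.072 M.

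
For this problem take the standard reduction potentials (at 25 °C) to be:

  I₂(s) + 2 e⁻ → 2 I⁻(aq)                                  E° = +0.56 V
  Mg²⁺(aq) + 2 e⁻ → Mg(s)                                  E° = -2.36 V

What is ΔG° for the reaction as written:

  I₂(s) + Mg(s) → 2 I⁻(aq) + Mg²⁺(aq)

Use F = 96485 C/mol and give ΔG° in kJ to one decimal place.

-563.5 kJ

As written, I₂/I⁻ is reduced (cathode) and Mg²⁺/Mg is oxidised (anode), so E°cell = (+0.56) − (-2.36) = +2.92 V.
Balancing electrons gives n = 2.
ΔG° = −nFE° = −(2)(96485)(+2.92) = -563,472 J = -563.5 kJ.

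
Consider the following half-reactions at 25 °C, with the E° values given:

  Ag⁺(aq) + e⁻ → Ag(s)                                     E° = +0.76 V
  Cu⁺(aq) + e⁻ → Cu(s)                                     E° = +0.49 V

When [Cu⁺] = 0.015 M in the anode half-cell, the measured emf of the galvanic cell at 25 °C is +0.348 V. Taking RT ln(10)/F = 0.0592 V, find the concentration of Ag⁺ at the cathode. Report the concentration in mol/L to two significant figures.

Ag⁺/Ag is the cathode, Cu⁺/Cu the anode: E°cell = +0.27 V, n = 1.
Overall reaction: Ag⁺(aq) + Cu(s) → Ag(s) + Cu⁺(aq); Q = [Cu⁺]^1/[Ag⁺]^1.
From E = E° − (0.0592/n) log Q: log Q = (E° − E)·n/0.0592 = (+0.27 − (+0.348))·1/0.0592 = -1.3176.
So 1·log[Ag⁺] = 1·log(0.015) − log Q = -1.8239 − (-1.3176) = -0.5063; [Ag⁺] = 10^(-0.5063) ≈ 0.31 M.

0.31 M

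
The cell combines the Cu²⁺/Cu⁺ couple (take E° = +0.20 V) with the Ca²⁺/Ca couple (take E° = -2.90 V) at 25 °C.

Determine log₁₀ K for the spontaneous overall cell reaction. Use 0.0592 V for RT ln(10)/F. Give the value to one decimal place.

104.7

Cathode: Cu²⁺/Cu⁺; anode: Ca²⁺/Ca. E°cell = +3.10 V, n = 2.
log K = nE°cell / 0.0592 = (2)(+3.10) / 0.0592 = 104.7.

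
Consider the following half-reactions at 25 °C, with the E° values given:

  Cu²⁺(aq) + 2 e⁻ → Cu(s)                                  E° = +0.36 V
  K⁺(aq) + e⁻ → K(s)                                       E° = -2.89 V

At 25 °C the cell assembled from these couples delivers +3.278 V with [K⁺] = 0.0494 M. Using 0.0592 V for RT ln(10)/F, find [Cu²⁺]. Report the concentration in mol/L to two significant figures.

Cu²⁺/Cu is the cathode, K⁺/K the anode: E°cell = +3.25 V, n = 2.
Overall reaction: Cu²⁺(aq) + 2 K(s) → Cu(s) + 2 K⁺(aq); Q = [K⁺]^2/[Cu²⁺]^1.
From E = E° − (0.0592/n) log Q: log Q = (E° − E)·n/0.0592 = (+3.25 − (+3.278))·2/0.0592 = -0.9459.
So 1·log[Cu²⁺] = 2·log(0.0494) − log Q = -2.6125 − (-0.9459) = -1.6666; [Cu²⁺] = 10^(-1.6666) ≈ 0.022 M.

0.022 M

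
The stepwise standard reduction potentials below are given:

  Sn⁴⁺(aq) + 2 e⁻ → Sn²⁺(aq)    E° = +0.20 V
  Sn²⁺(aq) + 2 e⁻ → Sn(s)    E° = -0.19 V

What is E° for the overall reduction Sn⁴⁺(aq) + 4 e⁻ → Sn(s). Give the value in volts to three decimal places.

+0.005 V

Adding the free-energy changes (−nFE°) of the two steps gives −n₃FE°₃ = −n₁FE°₁ − n₂FE°₂.
E°₃ = (2×+0.20 + 2×-0.19) / 4 = (+0.020) / 4 = +0.005 V.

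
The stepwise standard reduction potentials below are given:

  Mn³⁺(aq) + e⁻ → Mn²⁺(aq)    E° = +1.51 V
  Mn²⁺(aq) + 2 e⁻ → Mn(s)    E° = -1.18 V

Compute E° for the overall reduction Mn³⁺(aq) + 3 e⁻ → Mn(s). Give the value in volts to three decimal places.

Since ΔG° = −nFE° is additive over sequential reductions, n₃E°₃ = n₁E°₁ + n₂E°₂.
E°₃ = (1×+1.51 + 2×-1.18) / 3 = (-0.850) / 3 = -0.283 V.

-0.283 V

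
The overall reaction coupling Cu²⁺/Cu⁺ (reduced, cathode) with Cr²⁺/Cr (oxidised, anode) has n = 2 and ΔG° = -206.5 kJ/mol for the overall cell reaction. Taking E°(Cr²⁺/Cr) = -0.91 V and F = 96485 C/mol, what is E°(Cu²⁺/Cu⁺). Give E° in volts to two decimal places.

+0.16 V

E°cell = −ΔG°/(nF) = −(-206.5×10³)/((2)(96485)) = +1.070 V.
Since Cu²⁺/Cu⁺ is the cathode and Cr²⁺/Cr the anode, E°cell = E°(Cu²⁺/Cu⁺) − E°(Cr²⁺/Cr).
So E°(Cu²⁺/Cu⁺) = E°cell + E°(Cr²⁺/Cr) = +1.070 + (-0.91) = +0.16 V.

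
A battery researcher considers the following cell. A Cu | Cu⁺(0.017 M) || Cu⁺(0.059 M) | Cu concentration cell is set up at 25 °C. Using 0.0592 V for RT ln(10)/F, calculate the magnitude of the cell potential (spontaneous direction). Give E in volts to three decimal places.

For a concentration cell E°cell = 0. The 0.059 M side is the cathode (reduction is favoured where [Cu⁺] is higher).
With n = 1, E = −(0.0592/1) log([Cu⁺]ₐₙ/[Cu⁺]꜀ₐₜ) = −(0.0592/1) log(0.017/0.059) = −(0.0592/1)(-0.540) = +0.032 V.

+0.032 V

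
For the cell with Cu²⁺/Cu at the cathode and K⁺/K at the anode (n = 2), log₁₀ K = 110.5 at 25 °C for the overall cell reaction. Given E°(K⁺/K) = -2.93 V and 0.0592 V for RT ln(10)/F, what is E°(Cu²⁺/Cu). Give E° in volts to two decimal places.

+0.34 V

E°cell = (0.0592/n)·log K = (0.0592/2)(110.5) = +3.271 V.
Since Cu²⁺/Cu is the cathode and K⁺/K the anode, E°cell = E°(Cu²⁺/Cu) − E°(K⁺/K).
So E°(Cu²⁺/Cu) = E°cell + E°(K⁺/K) = +3.271 + (-2.93) = +0.34 V.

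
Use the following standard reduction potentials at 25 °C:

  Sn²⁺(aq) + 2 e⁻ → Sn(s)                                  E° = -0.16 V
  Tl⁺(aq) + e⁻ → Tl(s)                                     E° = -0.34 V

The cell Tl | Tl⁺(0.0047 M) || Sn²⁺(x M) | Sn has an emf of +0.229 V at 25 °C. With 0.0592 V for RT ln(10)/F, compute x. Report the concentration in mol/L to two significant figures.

Sn²⁺/Sn is the cathode, Tl⁺/Tl the anode: E°cell = +0.18 V, n = 2.
Overall reaction: Sn²⁺(aq) + 2 Tl(s) → Sn(s) + 2 Tl⁺(aq); Q = [Tl⁺]^2/[Sn²⁺]^1.
From E = E° − (0.0592/n) log Q: log Q = (E° − E)·n/0.0592 = (+0.18 − (+0.229))·2/0.0592 = -1.6554.
So 1·log[Sn²⁺] = 2·log(0.0047) − log Q = -4.6558 − (-1.6554) = -3.0004; [Sn²⁺] = 10^(-3.0004) ≈ 0.00100 M.

0.00100 M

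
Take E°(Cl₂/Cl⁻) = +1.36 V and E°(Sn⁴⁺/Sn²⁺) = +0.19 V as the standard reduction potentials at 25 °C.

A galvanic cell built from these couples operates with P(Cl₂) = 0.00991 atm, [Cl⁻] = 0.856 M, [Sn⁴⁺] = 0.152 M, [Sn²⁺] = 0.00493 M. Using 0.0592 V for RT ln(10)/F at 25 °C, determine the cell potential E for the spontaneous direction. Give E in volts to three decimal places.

+1.071 V

Cl₂/Cl⁻ is the cathode (higher E°), Sn⁴⁺/Sn²⁺ the anode: E°cell = +1.36 − (+0.19) = +1.17 V, n = 2.
Overall: Cl₂(g) + Sn²⁺(aq) → 2 Cl⁻(aq) + Sn⁴⁺(aq)
Q = [Cl⁻]^2·[Sn⁴⁺] / (P(Cl₂)·[Sn²⁺]); log Q = 3.358.
E = E° − (0.0592/n) log Q = +1.17 − (0.0592/2)(3.358) = +1.071 V.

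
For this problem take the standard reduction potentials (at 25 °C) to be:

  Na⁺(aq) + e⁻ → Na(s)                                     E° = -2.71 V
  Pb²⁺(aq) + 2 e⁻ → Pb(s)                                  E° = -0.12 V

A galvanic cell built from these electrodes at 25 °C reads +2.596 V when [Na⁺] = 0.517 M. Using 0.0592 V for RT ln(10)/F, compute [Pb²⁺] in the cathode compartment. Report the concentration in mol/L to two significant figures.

Pb²⁺/Pb is the cathode, Na⁺/Na the anode: E°cell = +2.59 V, n = 2.
Overall reaction: Pb²⁺(aq) + 2 Na(s) → Pb(s) + 2 Na⁺(aq); Q = [Na⁺]^2/[Pb²⁺]^1.
From E = E° − (0.0592/n) log Q: log Q = (E° − E)·n/0.0592 = (+2.59 − (+2.596))·2/0.0592 = -0.2027.
So 1·log[Pb²⁺] = 2·log(0.517) − log Q = -0.5730 − (-0.2027) = -0.3703; [Pb²⁺] = 10^(-0.3703) ≈ 0.43 M.

0.43 M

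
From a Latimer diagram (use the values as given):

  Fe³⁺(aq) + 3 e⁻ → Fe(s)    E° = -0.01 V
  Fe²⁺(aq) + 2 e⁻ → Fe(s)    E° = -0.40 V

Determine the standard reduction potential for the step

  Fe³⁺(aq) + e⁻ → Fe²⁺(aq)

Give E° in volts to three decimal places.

+0.770 V

Sequential free energies add, so n₃E°₃ = n₁E°₁ + n₂E°₂.
With n₃ = 3, and the known step contributing 2×(-0.40) V, the unknown satisfies 1·E° = 3×(-0.01) − 2×(-0.40) = +0.770.
E° = +0.770 / 1 = +0.770 V.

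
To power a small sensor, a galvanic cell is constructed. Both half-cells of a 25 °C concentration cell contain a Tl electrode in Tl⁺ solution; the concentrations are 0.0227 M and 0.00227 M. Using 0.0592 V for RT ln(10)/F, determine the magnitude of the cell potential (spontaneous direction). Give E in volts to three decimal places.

+0.059 V

For a concentration cell E°cell = 0. The 0.0227 M side is the cathode (reduction is favoured where [Tl⁺] is higher).
With n = 1, E = −(0.0592/1) log([Tl⁺]ₐₙ/[Tl⁺]꜀ₐₜ) = −(0.0592/1) log(0.00227/0.0227) = −(0.0592/1)(-1.000) = +0.059 V.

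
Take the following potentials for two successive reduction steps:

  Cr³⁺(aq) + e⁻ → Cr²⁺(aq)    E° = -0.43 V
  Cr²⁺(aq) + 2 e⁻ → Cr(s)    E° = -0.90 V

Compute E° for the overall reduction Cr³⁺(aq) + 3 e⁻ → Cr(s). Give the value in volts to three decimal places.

Since ΔG° = −nFE° is additive over sequential reductions, n₃E°₃ = n₁E°₁ + n₂E°₂.
E°₃ = (1×-0.43 + 2×-0.90) / 3 = (-2.230) / 3 = -0.743 V.

-0.743 V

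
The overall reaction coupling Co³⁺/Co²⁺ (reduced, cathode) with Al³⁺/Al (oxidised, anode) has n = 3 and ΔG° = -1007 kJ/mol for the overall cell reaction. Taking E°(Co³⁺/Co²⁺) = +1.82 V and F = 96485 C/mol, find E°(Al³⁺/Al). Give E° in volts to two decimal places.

-1.66 V

E°cell = −ΔG°/(nF) = −(-1007×10³)/((3)(96485)) = +3.479 V.
Since Co³⁺/Co²⁺ is the cathode and Al³⁺/Al the anode, E°cell = E°(Co³⁺/Co²⁺) − E°(Al³⁺/Al).
So E°(Al³⁺/Al) = E°(Co³⁺/Co²⁺) − E°cell = (+1.82) − (+3.479) = -1.66 V.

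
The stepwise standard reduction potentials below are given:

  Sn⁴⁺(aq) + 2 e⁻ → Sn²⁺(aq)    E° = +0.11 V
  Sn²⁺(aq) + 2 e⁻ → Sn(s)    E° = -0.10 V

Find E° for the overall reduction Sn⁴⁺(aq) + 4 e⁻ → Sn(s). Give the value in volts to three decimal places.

+0.005 V

Standard free energies of sequential steps add: ΔG°₃ = ΔG°₁ + ΔG°₂, so n₃E°₃ = n₁E°₁ + n₂E°₂.
E°₃ = (2×+0.11 + 2×-0.10) / 4 = (+0.020) / 4 = +0.005 V.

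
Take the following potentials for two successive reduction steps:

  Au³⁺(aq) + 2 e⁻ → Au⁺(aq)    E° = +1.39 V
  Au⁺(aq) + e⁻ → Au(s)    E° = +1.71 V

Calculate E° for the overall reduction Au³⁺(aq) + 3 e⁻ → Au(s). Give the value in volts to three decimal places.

+1.497 V

Since ΔG° = −nFE° is additive over sequential reductions, n₃E°₃ = n₁E°₁ + n₂E°₂.
E°₃ = (2×+1.39 + 1×+1.71) / 3 = (+4.490) / 3 = +1.497 V.
Simply averaging or adding the two E° values would be wrong; the electron-weighted sum is required.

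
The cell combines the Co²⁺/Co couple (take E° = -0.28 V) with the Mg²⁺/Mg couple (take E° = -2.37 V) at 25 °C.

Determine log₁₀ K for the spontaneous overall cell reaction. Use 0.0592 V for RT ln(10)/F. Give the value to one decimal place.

Cathode: Co²⁺/Co; anode: Mg²⁺/Mg. E°cell = +2.09 V, n = 2.
log K = nE°cell / 0.0592 = (2)(+2.09) / 0.0592 = 70.6.

70.6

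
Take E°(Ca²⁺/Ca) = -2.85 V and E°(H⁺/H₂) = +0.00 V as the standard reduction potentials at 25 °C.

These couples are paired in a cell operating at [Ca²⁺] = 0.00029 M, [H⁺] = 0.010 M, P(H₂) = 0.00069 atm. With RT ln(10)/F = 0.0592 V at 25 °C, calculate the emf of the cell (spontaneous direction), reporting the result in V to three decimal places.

H⁺/H₂ is the cathode (higher E°), Ca²⁺/Ca the anode: E°cell = +0.00 − (-2.85) = +2.85 V, n = 2.
Overall: 2 H⁺(aq) + Ca(s) → H₂(g) + Ca²⁺(aq)
Q = P(H₂)·[Ca²⁺] / ([H⁺]^2); log Q = -2.699.
E = E° − (0.0592/n) log Q = +2.85 − (0.0592/2)(-2.699) = +2.930 V.

+2.930 V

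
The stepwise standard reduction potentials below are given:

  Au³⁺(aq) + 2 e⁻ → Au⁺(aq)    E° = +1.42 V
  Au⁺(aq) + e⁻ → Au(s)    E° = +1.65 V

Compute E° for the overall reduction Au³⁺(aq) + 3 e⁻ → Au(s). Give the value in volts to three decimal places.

Adding the free-energy changes (−nFE°) of the two steps gives −n₃FE°₃ = −n₁FE°₁ − n₂FE°₂.
E°₃ = (2×+1.42 + 1×+1.65) / 3 = (+4.490) / 3 = +1.497 V.
Simply averaging or adding the two E° values would be wrong; the electron-weighted sum is required.

+1.497 V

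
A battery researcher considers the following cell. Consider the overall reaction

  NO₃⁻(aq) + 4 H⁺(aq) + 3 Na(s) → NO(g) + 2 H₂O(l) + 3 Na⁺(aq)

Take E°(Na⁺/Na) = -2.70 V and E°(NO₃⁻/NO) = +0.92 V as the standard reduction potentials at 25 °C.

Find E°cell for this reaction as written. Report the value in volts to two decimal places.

+3.62 V

The NO₃⁻/NO couple has the higher reduction potential, so it is the cathode; Na⁺/Na is oxidised at the anode.
E°cell = E°(cathode) − E°(anode) = (+0.92) − (-2.70) = +3.62 V.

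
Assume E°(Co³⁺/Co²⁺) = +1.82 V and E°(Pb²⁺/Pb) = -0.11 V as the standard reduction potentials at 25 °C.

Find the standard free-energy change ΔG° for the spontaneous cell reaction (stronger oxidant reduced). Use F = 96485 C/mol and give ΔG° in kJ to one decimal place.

-372.4 kJ

Co³⁺/Co²⁺ (E° = +1.82 V) is the cathode; Pb²⁺/Pb (E° = -0.11 V) is the anode, so E°cell = +1.93 V.
Balancing electrons gives n = 2 (lcm of 1 and 2).
ΔG° = −nFE° = −(2)(96485)(+1.93) = -372,432 J = -372.4 kJ.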